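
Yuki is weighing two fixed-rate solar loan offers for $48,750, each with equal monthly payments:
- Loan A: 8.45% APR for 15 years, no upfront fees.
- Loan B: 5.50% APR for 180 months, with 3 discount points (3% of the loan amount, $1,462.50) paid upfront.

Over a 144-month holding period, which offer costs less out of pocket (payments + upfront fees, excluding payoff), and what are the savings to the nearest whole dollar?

Loan B by $10,101

Loan A: at 8.45% the monthly rate is 0.0070417, so the payment is 48,750 × 0.0070417 / (1 − 1.0070417^−180) = $478.63.
Loan B: at 5.50% the monthly rate is 0.0045833, so the payment is 48,750 × 0.0045833 / (1 − 1.0045833^−180) = $398.33.
Over 144 months: Loan A costs 144 × $478.63 = $68,922.72; Loan B costs 144 × $398.33 + $1,462.50 = $58,822.02.
Loan B is cheaper by $68,922.72 − $58,822.02 = $10,100.70.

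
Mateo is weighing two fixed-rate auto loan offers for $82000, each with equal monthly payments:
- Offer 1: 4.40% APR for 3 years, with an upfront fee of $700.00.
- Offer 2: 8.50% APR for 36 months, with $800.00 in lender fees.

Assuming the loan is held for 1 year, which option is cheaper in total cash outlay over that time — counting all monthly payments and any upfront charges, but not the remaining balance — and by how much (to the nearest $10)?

Offer 1: monthly rate = 4.4%/12 = 0.0036667; payment = 82,000 × 0.0036667 / (1 − (1+0.0036667)^−36) = $2,435.58.
Offer 2: monthly rate = 8.5%/12 = 0.0070833; payment = 82,000 × 0.0070833 / (1 − (1+0.0070833)^−36) = $2,588.54.
Over 12 months: Offer 1 costs 12 × $2,435.58 + $700.00 = $29,926.96; Offer 2 costs 12 × $2,588.54 + $800.00 = $31,862.48.
Offer 1 is cheaper by $31,862.48 − $29,926.96 = $1,935.52.

Offer 1 by $1,940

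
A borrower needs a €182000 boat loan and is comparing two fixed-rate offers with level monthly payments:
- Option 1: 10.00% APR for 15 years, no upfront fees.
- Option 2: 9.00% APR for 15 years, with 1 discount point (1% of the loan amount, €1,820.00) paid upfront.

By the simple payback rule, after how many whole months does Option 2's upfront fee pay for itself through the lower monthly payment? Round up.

Option 1: monthly rate = 10%/12 = 0.0083333; payment = 182,000 × 0.0083333 / (1 − (1+0.0083333)^−180) = €1,955.78.
Option 2: monthly rate = 9%/12 = 0.0075000; payment = 182,000 × 0.0075000 / (1 − (1+0.0075000)^−180) = €1,845.97.
Monthly savings = €1,955.78 − €1,845.97 = €109.81.
Break-even = €1,820.00 / €109.81 = 16.57 → 17 months.

17 months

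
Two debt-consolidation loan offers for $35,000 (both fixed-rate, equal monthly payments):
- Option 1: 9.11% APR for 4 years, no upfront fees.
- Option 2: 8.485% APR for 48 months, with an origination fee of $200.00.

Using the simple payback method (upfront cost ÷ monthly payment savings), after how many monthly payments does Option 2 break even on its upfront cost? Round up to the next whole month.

Option 1: monthly rate = 9.11%/12 = 0.0075917; payment = 35,000 × 0.0075917 / (1 − (1+0.0075917)^−48) = $872.81.
Option 2: at 8.485% the monthly rate is 0.0070708, so the payment is 35,000 × 0.0070708 / (1 − 1.0070708^−48) = $862.44.
Monthly savings = $872.81 − $862.44 = $10.37.
Break-even = $200.00 / $10.37 = 19.29 → 20 months.

20 months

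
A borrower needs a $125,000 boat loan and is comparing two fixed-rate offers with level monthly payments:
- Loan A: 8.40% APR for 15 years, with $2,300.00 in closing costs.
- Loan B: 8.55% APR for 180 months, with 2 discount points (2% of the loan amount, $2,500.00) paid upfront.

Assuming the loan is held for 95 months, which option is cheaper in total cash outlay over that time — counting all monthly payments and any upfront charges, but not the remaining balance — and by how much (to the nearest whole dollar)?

Loan A by $1,243

Loan A: monthly rate = 8.4%/12 = 0.0070000; payment = 125,000 × 0.0070000 / (1 − (1+0.0070000)^−180) = $1,223.61.
Loan B: at 8.55% the monthly rate is 0.0071250, so the payment is 125,000 × 0.0071250 / (1 − 1.0071250^−180) = $1,234.59.
Over 95 months: Loan A costs 95 × $1,223.61 + $2,300.00 = $118,542.95; Loan B costs 95 × $1,234.59 + $2,500.00 = $119,786.05.
Loan A is cheaper by $119,786.05 − $118,542.95 = $1,243.10.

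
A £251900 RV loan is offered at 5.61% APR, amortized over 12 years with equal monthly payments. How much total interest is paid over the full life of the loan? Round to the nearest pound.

£94,799

At 5.61% the monthly rate is 0.0046750, so the payment is 251,900 × 0.0046750 / (1 − 1.0046750^−144) = £2,407.63.
Total paid = 144 × £2,407.63 = £346,698.72; interest = £346,698.72 − £251,900 = £94,798.72.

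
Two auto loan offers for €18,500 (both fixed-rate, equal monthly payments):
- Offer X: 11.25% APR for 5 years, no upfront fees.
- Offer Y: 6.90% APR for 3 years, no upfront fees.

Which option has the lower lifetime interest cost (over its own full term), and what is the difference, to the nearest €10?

Offer Y by €3,740

Offer X: at 11.25% the monthly rate is 0.0093750, so the payment is 18,500 × 0.0093750 / (1 − 1.0093750^−60) = €404.55.
Total interest on Offer X = 60 × €404.55 − €18,500 = €5,773.00.
Offer Y: at 6.90% the monthly rate is 0.0057500, so the payment is 18,500 × 0.0057500 / (1 − 1.0057500^−36) = €570.38.
Total interest on Offer Y = 36 × €570.38 − €18,500 = €2,033.68.
Offer Y is lower by €3,739.32.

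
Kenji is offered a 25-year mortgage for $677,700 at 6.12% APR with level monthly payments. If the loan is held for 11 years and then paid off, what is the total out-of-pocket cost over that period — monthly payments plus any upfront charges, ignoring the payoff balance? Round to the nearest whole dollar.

$582,949

At 6.12% the monthly rate is 0.0051000, so the payment is 677,700 × 0.0051000 / (1 − 1.0051000^−300) = $4,416.28.
Total outlay = 132 × $4,416.28 = $582,948.96.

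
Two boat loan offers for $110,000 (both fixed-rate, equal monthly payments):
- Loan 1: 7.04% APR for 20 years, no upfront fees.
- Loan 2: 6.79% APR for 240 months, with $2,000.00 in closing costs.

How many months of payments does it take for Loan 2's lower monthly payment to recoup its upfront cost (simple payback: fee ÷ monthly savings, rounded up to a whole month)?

Loan 1: monthly rate = 7.04%/12 = 0.0058667; payment = 110,000 × 0.0058667 / (1 − (1+0.0058667)^−240) = $855.47.
Loan 2: at 6.79% the monthly rate is 0.0056583, so the payment is 110,000 × 0.0056583 / (1 − 1.0056583^−240) = $839.02.
Monthly savings = $855.47 − $839.02 = $16.45.
Break-even = $2,000.00 / $16.45 = 121.58 → 122 months.

122 months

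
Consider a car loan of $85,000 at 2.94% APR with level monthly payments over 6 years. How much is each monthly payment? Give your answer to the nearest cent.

$1,289.18

Monthly rate = 2.94%/12 = 0.0024500; payment = 85,000 × 0.0024500 / (1 − (1+0.0024500)^−72) = $1,289.18.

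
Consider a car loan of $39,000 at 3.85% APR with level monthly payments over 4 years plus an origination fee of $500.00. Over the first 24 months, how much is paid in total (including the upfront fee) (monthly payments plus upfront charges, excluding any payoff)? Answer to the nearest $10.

At 3.85% the monthly rate is 0.0032083, so the payment is 39,000 × 0.0032083 / (1 − 1.0032083^−48) = $877.97.
Total outlay = 24 × $877.97 + $500.00 = $21,571.28.

$21,570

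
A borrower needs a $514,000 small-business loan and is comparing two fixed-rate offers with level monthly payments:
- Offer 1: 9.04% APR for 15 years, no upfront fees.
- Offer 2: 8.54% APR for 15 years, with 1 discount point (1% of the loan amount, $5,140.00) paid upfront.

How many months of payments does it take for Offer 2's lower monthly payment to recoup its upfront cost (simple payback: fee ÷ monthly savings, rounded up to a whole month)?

34 months

Offer 1: monthly rate = 9.04%/12 = 0.0075333; payment = 514,000 × 0.0075333 / (1 − (1+0.0075333)^−180) = $5,225.57.
Offer 2: monthly rate = 8.54%/12 = 0.0071167; payment = 514,000 × 0.0071167 / (1 − (1+0.0071167)^−180) = $5,073.62.
Monthly savings = $5,225.57 − $5,073.62 = $151.95.
Break-even = $5,140.00 / $151.95 = 33.83 → 34 months.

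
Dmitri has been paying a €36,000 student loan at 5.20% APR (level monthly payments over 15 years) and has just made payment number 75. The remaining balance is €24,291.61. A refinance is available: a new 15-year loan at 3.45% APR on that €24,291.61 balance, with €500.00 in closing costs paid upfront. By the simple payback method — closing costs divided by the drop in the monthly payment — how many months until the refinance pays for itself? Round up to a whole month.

Current payment = 36,000 × 5.2%/12 / (1 − (1+0.0043333)^−180) = €288.45.
Refinanced payment = 24,291.61 × 0.0028750 / (1 − (1+0.0028750)^−180) = €173.06.
Monthly savings = €288.45 − €173.06 = €115.39.
Break-even = €500.00 / €115.39 = 4.33 → 5 months.

5 months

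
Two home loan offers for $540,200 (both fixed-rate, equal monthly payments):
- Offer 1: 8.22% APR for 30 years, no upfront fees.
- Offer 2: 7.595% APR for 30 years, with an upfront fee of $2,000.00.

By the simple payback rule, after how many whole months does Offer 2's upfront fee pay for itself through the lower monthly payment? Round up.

Offer 1: monthly rate = 8.22%/12 = 0.0068500; payment = 540,200 × 0.0068500 / (1 − (1+0.0068500)^−360) = $4,046.95.
Offer 2: at 7.595% the monthly rate is 0.0063292, so the payment is 540,200 × 0.0063292 / (1 − 1.0063292^−360) = $3,812.36.
Monthly savings = $4,046.95 − $3,812.36 = $234.59.
Break-even = $2,000.00 / $234.59 = 8.53 → 9 months.

9 months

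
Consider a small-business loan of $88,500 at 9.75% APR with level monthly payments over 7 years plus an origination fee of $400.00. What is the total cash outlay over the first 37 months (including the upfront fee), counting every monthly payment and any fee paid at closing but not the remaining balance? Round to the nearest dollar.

$54,339

Monthly rate = 9.75%/12 = 0.0081250; payment = 88,500 × 0.0081250 / (1 − (1+0.0081250)^−84) = $1,457.80.
Total outlay = 37 × $1,457.80 + $400.00 = $54,338.60.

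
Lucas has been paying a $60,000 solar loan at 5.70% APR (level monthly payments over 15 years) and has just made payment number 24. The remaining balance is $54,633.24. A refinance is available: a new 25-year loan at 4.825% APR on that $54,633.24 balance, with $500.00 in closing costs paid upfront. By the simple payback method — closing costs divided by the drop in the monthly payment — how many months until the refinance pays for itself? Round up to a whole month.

3 months

Current payment = 60,000 × 5.7%/12 / (1 − (1+0.0047500)^−180) = $496.64.
Refinanced payment = 54,633.24 × 0.0040208 / (1 − (1+0.0040208)^−300) = $313.83.
Monthly savings = $496.64 − $313.83 = $182.81.
Break-even = $500.00 / $182.81 = 2.74 → 3 months.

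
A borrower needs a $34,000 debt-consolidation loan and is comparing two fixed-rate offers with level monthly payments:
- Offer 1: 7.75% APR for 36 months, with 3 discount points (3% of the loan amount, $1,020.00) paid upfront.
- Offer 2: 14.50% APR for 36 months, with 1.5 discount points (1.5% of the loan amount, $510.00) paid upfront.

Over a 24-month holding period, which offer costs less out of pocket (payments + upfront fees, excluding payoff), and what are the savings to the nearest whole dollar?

Offer 1: monthly rate = 7.75%/12 = 0.0064583; payment = 34,000 × 0.0064583 / (1 − (1+0.0064583)^−36) = $1,061.52.
Offer 2: at 14.50% the monthly rate is 0.0120833, so the payment is 34,000 × 0.0120833 / (1 − 1.0120833^−36) = $1,170.31.
Over 24 months: Offer 1 costs 24 × $1,061.52 + $1,020.00 = $26,496.48; Offer 2 costs 24 × $1,170.31 + $510.00 = $28,597.44.
Offer 1 is cheaper by $28,597.44 − $26,496.48 = $2,100.96.

Offer 1 by $2,101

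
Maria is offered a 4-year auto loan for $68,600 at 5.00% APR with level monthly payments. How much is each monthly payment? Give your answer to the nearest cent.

$1,579.81

At 5.00% the monthly rate is 0.0041667, so the payment is 68,600 × 0.0041667 / (1 − 1.0041667^−48) = $1,579.81.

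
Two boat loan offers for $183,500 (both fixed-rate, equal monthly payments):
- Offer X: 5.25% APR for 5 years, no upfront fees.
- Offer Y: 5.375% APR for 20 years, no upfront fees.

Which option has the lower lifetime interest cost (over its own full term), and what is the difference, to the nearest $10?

Offer X by $90,810

Offer X: at 5.25% the monthly rate is 0.0043750, so the payment is 183,500 × 0.0043750 / (1 − 1.0043750^−60) = $3,483.93.
Total interest on Offer X = 60 × $3,483.93 − $183,500 = $25,535.80.
Offer Y: monthly rate = 5.375%/12 = 0.0044792; payment = 183,500 × 0.0044792 / (1 − (1+0.0044792)^−240) = $1,249.35.
Total interest on Offer Y = 240 × $1,249.35 − $183,500 = $116,344.00.
Offer X is lower by $90,808.20.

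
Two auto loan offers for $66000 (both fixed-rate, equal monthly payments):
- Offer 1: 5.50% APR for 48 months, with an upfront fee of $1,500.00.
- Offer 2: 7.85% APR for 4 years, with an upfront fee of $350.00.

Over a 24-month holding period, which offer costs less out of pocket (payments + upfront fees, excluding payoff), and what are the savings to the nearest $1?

Offer 1 by $570

Offer 1: at 5.50% the monthly rate is 0.0045833, so the payment is 66,000 × 0.0045833 / (1 − 1.0045833^−48) = $1,534.93.
Offer 2: at 7.85% the monthly rate is 0.0065417, so the payment is 66,000 × 0.0065417 / (1 − 1.0065417^−48) = $1,606.61.
Over 24 months: Offer 1 costs 24 × $1,534.93 + $1,500.00 = $38,338.32; Offer 2 costs 24 × $1,606.61 + $350.00 = $38,908.64.
Offer 1 is cheaper by $38,908.64 − $38,338.32 = $570.32.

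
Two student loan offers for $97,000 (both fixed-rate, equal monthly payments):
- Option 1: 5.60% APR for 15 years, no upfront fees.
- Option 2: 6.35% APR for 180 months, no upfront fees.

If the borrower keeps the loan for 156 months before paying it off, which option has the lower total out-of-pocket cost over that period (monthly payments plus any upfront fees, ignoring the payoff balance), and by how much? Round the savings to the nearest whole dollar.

Option 1 by $6,126

Option 1: at 5.60% the monthly rate is 0.0046667, so the payment is 97,000 × 0.0046667 / (1 − 1.0046667^−180) = $797.73.
Option 2: monthly rate = 6.35%/12 = 0.0052917; payment = 97,000 × 0.0052917 / (1 − (1+0.0052917)^−180) = $837.00.
Over 156 months: Option 1 costs 156 × $797.73 = $124,445.88; Option 2 costs 156 × $837.00 = $130,572.00.
Option 1 is cheaper by $130,572.00 − $124,445.88 = $6,126.12.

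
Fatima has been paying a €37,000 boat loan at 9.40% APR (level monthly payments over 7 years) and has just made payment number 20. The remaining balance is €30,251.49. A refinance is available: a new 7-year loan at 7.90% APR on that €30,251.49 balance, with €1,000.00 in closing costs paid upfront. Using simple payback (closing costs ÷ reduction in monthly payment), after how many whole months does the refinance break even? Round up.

8 months

Current payment = 37,000 × 9.4%/12 / (1 − (1+0.0078333)^−84) = €602.83.
Refinanced payment = 30,251.49 × 0.0065833 / (1 − (1+0.0065833)^−84) = €470.00.
Monthly savings = €602.83 − €470.00 = €132.83.
Break-even = €1,000.00 / €132.83 = 7.53 → 8 months.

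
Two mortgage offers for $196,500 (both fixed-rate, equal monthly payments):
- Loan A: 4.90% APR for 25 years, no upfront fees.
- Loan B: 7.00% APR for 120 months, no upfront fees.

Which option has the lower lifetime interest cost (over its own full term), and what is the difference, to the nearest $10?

Loan B by $67,410

Loan A: monthly rate = 4.9%/12 = 0.0040833; payment = 196,500 × 0.0040833 / (1 − (1+0.0040833)^−300) = $1,137.30.
Total interest on Loan A = 300 × $1,137.30 − $196,500 = $144,690.00.
Loan B: at 7.00% the monthly rate is 0.0058333, so the payment is 196,500 × 0.0058333 / (1 − 1.0058333^−120) = $2,281.53.
Total interest on Loan B = 120 × $2,281.53 − $196,500 = $77,283.60.
Loan B is lower by $67,406.40.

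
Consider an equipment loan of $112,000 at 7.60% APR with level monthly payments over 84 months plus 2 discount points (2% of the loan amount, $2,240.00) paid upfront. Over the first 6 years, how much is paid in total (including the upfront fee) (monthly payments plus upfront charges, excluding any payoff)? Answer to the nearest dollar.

$126,326

At 7.60% the monthly rate is 0.0063333, so the payment is 112,000 × 0.0063333 / (1 − 1.0063333^−84) = $1,723.42.
Total outlay = 72 × $1,723.42 + $2,240.00 = $126,326.24.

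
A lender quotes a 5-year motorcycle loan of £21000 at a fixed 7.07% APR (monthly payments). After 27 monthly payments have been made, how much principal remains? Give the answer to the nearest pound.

With monthly rate i = 7.07%/12 = 0.0058917, the balance after k of n payments is P · [(1+i)^n − (1+i)^k] / [(1+i)^n − 1].
(1+0.0058917)^60 = 1.42256662 and (1+0.0058917)^27 = 1.17187874, so the balance is 21,000 × (1.42256662 − 1.17187874) / (1.42256662 − 1) = £12,458.26.

£12,458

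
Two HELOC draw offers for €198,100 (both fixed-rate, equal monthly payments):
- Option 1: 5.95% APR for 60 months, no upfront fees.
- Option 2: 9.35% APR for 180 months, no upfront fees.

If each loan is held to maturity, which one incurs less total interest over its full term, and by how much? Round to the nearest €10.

Option 1 by €139,620

Option 1: monthly rate = 5.95%/12 = 0.0049583; payment = 198,100 × 0.0049583 / (1 − (1+0.0049583)^−60) = €3,825.22.
Total interest on Option 1 = 60 × €3,825.22 − €198,100 = €31,413.20.
Option 2: at 9.35% the monthly rate is 0.0077917, so the payment is 198,100 × 0.0077917 / (1 − 1.0077917^−180) = €2,050.72.
Total interest on Option 2 = 180 × €2,050.72 − €198,100 = €171,029.60.
Option 1 is lower by €139,616.40.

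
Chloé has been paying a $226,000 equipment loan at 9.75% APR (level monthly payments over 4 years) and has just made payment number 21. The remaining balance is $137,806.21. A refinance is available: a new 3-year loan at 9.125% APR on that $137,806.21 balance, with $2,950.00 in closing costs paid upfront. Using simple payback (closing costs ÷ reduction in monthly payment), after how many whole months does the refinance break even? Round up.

Current payment = 226,000 × 9.75%/12 / (1 − (1+0.0081250)^−48) = $5,704.85.
Refinanced payment = 137,806.21 × 0.0076042 / (1 − (1+0.0076042)^−36) = $4,390.22.
Monthly savings = $5,704.85 − $4,390.22 = $1,314.63.
Break-even = $2,950.00 / $1,314.63 = 2.24 → 3 months.

3 months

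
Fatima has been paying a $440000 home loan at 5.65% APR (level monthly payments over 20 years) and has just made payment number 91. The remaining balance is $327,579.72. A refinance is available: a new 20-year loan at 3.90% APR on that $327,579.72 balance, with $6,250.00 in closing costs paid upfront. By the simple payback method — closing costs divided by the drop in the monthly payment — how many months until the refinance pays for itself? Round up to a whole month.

Current payment = 440,000 × 5.65%/12 / (1 − (1+0.0047083)^−240) = $3,064.10.
Refinanced payment = 327,579.72 × 0.0032500 / (1 − (1+0.0032500)^−240) = $1,967.85.
Monthly savings = $3,064.10 − $1,967.85 = $1,096.25.
Break-even = $6,250.00 / $1,096.25 = 5.70 → 6 months.

6 months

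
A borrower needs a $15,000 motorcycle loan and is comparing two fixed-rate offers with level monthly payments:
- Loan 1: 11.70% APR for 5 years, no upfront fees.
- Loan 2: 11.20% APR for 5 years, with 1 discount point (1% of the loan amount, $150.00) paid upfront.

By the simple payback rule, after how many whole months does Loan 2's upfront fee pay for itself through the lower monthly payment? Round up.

Loan 1: at 11.70% the monthly rate is 0.0097500, so the payment is 15,000 × 0.0097500 / (1 − 1.0097500^−60) = $331.40.
Loan 2: monthly rate = 11.2%/12 = 0.0093333; payment = 15,000 × 0.0093333 / (1 − (1+0.0093333)^−60) = $327.63.
Monthly savings = $331.40 − $327.63 = $3.77.
Break-even = $150.00 / $3.77 = 39.79 → 40 months.

40 months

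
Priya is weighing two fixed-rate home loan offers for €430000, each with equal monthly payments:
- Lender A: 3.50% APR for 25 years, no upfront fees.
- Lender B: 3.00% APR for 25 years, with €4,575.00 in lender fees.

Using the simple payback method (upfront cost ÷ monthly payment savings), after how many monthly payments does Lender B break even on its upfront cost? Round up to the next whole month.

41 months

Lender A: monthly rate = 3.5%/12 = 0.0029167; payment = 430,000 × 0.0029167 / (1 − (1+0.0029167)^−300) = €2,152.68.
Lender B: at 3.00% the monthly rate is 0.0025000, so the payment is 430,000 × 0.0025000 / (1 − 1.0025000^−300) = €2,039.11.
Monthly savings = €2,152.68 − €2,039.11 = €113.57.
Break-even = €4,575.00 / €113.57 = 40.28 → 41 months.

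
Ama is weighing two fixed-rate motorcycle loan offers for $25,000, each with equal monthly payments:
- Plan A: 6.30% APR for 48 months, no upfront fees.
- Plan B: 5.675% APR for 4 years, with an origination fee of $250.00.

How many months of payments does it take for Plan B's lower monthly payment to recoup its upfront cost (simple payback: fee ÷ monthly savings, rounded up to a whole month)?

35 months

Plan A: at 6.30% the monthly rate is 0.0052500, so the payment is 25,000 × 0.0052500 / (1 − 1.0052500^−48) = $590.57.
Plan B: at 5.675% the monthly rate is 0.0047292, so the payment is 25,000 × 0.0047292 / (1 − 1.0047292^−48) = $583.41.
Monthly savings = $590.57 − $583.41 = $7.16.
Break-even = $250.00 / $7.16 = 34.92 → 35 months.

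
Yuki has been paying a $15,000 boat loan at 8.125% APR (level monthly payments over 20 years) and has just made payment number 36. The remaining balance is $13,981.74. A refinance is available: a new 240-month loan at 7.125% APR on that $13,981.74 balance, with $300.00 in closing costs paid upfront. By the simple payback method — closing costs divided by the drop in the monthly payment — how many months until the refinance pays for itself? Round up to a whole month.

18 months

Current payment = 15,000 × 8.125%/12 / (1 − (1+0.0067708)^−240) = $126.64.
Refinanced payment = 13,981.74 × 0.0059375 / (1 − (1+0.0059375)^−240) = $109.45.
Monthly savings = $126.64 − $109.45 = $17.19.
Break-even = $300.00 / $17.19 = 17.45 → 18 months.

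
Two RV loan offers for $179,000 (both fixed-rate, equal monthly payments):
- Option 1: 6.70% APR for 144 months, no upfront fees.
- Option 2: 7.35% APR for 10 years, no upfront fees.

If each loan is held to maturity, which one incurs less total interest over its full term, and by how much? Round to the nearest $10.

Option 2 by $7,680

Option 1: at 6.70% the monthly rate is 0.0055833, so the payment is 179,000 × 0.0055833 / (1 − 1.0055833^−144) = $1,812.30.
Total interest on Option 1 = 144 × $1,812.30 − $179,000 = $81,971.20.
Option 2: monthly rate = 7.35%/12 = 0.0061250; payment = 179,000 × 0.0061250 / (1 − (1+0.0061250)^−120) = $2,110.77.
Total interest on Option 2 = 120 × $2,110.77 − $179,000 = $74,292.40.
Option 2 is lower by $7,678.80.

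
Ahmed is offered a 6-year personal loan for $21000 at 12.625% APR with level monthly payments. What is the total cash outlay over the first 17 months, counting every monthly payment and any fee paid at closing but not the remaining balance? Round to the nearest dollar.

At 12.625% the monthly rate is 0.0105208, so the payment is 21,000 × 0.0105208 / (1 − 1.0105208^−72) = $417.41.
Total outlay = 17 × $417.41 = $7,095.97.

$7,096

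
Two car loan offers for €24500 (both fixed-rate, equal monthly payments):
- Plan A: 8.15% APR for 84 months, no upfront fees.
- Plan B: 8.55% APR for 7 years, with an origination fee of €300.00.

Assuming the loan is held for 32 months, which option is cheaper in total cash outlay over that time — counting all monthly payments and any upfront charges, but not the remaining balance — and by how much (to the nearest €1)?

Plan A: monthly rate = 8.15%/12 = 0.0067917; payment = 24,500 × 0.0067917 / (1 − (1+0.0067917)^−84) = €383.70.
Plan B: monthly rate = 8.55%/12 = 0.0071250; payment = 24,500 × 0.0071250 / (1 − (1+0.0071250)^−84) = €388.61.
Over 32 months: Plan A costs 32 × €383.70 = €12,278.40; Plan B costs 32 × €388.61 + €300.00 = €12,735.52.
Plan A is cheaper by €12,735.52 − €12,278.40 = €457.12.

Plan A by €457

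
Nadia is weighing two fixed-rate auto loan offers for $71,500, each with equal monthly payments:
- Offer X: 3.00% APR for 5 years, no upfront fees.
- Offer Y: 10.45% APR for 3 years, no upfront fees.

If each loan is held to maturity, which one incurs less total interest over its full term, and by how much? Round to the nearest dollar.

Offer X by $6,515

Offer X: monthly rate = 3%/12 = 0.0025000; payment = 71,500 × 0.0025000 / (1 − (1+0.0025000)^−60) = $1,284.76.
Total interest on Offer X = 60 × $1,284.76 − $71,500 = $5,585.60.
Offer Y: at 10.45% the monthly rate is 0.0087083, so the payment is 71,500 × 0.0087083 / (1 − 1.0087083^−36) = $2,322.24.
Total interest on Offer Y = 36 × $2,322.24 − $71,500 = $12,100.64.
Offer X is lower by $6,515.04.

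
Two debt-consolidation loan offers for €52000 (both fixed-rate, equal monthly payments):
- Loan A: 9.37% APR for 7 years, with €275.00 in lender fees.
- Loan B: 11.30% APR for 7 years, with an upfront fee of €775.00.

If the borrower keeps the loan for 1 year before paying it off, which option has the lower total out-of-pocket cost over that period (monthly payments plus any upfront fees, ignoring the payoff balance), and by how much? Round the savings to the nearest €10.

Loan A by €1,130

Loan A: monthly rate = 9.37%/12 = 0.0078083; payment = 52,000 × 0.0078083 / (1 − (1+0.0078083)^−84) = €846.43.
Loan B: at 11.30% the monthly rate is 0.0094167, so the payment is 52,000 × 0.0094167 / (1 − 1.0094167^−84) = €898.59.
Over 12 months: Loan A costs 12 × €846.43 + €275.00 = €10,432.16; Loan B costs 12 × €898.59 + €775.00 = €11,558.08.
Loan A is cheaper by €11,558.08 − €10,432.16 = €1,125.92.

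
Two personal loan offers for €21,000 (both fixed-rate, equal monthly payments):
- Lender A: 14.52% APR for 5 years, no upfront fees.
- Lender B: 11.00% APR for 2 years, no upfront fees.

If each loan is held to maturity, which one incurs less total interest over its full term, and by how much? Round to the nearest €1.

Lender A: at 14.52% the monthly rate is 0.0121000, so the payment is 21,000 × 0.0121000 / (1 − 1.0121000^−60) = €494.31.
Total interest on Lender A = 60 × €494.31 − €21,000 = €8,658.60.
Lender B: at 11.00% the monthly rate is 0.0091667, so the payment is 21,000 × 0.0091667 / (1 − 1.0091667^−24) = €978.76.
Total interest on Lender B = 24 × €978.76 − €21,000 = €2,490.24.
Lender B is lower by €6,168.36.

Lender B by €6,168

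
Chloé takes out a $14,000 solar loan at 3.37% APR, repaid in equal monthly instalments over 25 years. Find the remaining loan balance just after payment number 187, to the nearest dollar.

With monthly rate i = 3.37%/12 = 0.0028083, the balance after k of n payments is P · [(1+i)^n − (1+i)^k] / [(1+i)^n − 1].
(1+0.0028083)^300 = 2.31942474 and (1+0.0028083)^187 = 1.68948255, so the balance is 14,000 × (2.31942474 − 1.68948255) / (2.31942474 − 1) = $6,684.12.

$6,684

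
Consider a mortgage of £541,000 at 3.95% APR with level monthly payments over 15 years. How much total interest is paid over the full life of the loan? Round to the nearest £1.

Monthly rate = 3.95%/12 = 0.0032917; payment = 541,000 × 0.0032917 / (1 − (1+0.0032917)^−180) = £3,988.17.
Total paid = 180 × £3,988.17 = £717,870.60; interest = £717,870.60 − £541,000 = £176,870.60.

£176,871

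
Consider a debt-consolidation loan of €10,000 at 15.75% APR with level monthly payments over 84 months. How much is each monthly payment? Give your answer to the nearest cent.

€197.20

At 15.75% the monthly rate is 0.0131250, so the payment is 10,000 × 0.0131250 / (1 − 1.0131250^−84) = €197.20.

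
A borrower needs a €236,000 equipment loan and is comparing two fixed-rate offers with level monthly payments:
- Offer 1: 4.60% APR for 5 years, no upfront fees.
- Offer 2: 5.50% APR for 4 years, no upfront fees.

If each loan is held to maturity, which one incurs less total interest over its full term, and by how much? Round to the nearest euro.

Offer 1: at 4.60% the monthly rate is 0.0038333, so the payment is 236,000 × 0.0038333 / (1 − 1.0038333^−60) = €4,410.49.
Total interest on Offer 1 = 60 × €4,410.49 − €236,000 = €28,629.40.
Offer 2: monthly rate = 5.5%/12 = 0.0045833; payment = 236,000 × 0.0045833 / (1 − (1+0.0045833)^−48) = €5,488.53.
Total interest on Offer 2 = 48 × €5,488.53 − €236,000 = €27,449.44.
Offer 2 is lower by €1,179.96.

Offer 2 by €1,180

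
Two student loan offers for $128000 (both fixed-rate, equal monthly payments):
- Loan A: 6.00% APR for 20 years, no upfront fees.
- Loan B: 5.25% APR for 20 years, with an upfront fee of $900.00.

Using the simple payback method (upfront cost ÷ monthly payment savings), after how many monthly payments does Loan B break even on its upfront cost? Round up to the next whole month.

17 months

Loan A: at 6.00% the monthly rate is 0.0050000, so the payment is 128,000 × 0.0050000 / (1 − 1.0050000^−240) = $917.03.
Loan B: at 5.25% the monthly rate is 0.0043750, so the payment is 128,000 × 0.0043750 / (1 − 1.0043750^−240) = $862.52.
Monthly savings = $917.03 − $862.52 = $54.51.
Break-even = $900.00 / $54.51 = 16.51 → 17 months.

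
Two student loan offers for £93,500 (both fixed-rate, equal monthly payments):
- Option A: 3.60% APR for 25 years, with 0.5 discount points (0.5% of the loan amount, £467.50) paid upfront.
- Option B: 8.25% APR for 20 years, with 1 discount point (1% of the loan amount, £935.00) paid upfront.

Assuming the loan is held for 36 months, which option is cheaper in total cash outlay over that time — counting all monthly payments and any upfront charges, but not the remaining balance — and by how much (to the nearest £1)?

Option A by £12,116

Option A: at 3.60% the monthly rate is 0.0030000, so the payment is 93,500 × 0.0030000 / (1 − 1.0030000^−300) = £473.11.
Option B: monthly rate = 8.25%/12 = 0.0068750; payment = 93,500 × 0.0068750 / (1 − (1+0.0068750)^−240) = £796.68.
Over 36 months: Option A costs 36 × £473.11 + £467.50 = £17,499.46; Option B costs 36 × £796.68 + £935.00 = £29,615.48.
Option A is cheaper by £29,615.48 − £17,499.46 = £12,116.02.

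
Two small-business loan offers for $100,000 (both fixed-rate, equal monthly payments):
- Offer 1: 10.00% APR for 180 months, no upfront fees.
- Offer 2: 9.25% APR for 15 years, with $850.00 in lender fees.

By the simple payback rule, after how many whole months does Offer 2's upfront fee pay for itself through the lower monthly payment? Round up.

Offer 1: at 10.00% the monthly rate is 0.0083333, so the payment is 100,000 × 0.0083333 / (1 − 1.0083333^−180) = $1,074.61.
Offer 2: monthly rate = 9.25%/12 = 0.0077083; payment = 100,000 × 0.0077083 / (1 − (1+0.0077083)^−180) = $1,029.19.
Monthly savings = $1,074.61 − $1,029.19 = $45.42.
Break-even = $850.00 / $45.42 = 18.71 → 19 months.

19 months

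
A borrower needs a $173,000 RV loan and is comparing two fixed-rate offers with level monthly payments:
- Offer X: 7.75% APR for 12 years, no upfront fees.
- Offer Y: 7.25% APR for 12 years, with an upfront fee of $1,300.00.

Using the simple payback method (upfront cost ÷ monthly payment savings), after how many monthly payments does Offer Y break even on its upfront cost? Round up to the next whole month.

28 months

Offer X: at 7.75% the monthly rate is 0.0064583, so the payment is 173,000 × 0.0064583 / (1 − 1.0064583^−144) = $1,849.01.
Offer Y: at 7.25% the monthly rate is 0.0060417, so the payment is 173,000 × 0.0060417 / (1 − 1.0060417^−144) = $1,802.24.
Monthly savings = $1,849.01 − $1,802.24 = $46.77.
Break-even = $1,300.00 / $46.77 = 27.80 → 28 months.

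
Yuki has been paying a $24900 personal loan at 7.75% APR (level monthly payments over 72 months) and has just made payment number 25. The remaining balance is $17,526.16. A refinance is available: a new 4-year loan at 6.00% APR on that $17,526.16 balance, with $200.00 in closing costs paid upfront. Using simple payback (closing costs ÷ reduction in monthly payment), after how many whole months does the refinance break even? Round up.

10 months

Current payment = 24,900 × 7.75%/12 / (1 − (1+0.0064583)^−72) = $433.54.
Refinanced payment = 17,526.16 × 0.0050000 / (1 − (1+0.0050000)^−48) = $411.60.
Monthly savings = $433.54 − $411.60 = $21.94.
Break-even = $200.00 / $21.94 = 9.12 → 10 months.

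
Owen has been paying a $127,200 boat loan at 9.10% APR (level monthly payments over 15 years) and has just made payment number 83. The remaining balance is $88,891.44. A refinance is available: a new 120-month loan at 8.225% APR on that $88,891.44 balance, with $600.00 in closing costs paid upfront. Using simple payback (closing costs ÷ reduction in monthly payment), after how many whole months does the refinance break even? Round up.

3 months

Current payment = 127,200 × 9.1%/12 / (1 − (1+0.0075833)^−180) = $1,297.72.
Refinanced payment = 88,891.44 × 0.0068542 / (1 − (1+0.0068542)^−120) = $1,089.10.
Monthly savings = $1,297.72 − $1,089.10 = $208.62.
Break-even = $600.00 / $208.62 = 2.88 → 3 months.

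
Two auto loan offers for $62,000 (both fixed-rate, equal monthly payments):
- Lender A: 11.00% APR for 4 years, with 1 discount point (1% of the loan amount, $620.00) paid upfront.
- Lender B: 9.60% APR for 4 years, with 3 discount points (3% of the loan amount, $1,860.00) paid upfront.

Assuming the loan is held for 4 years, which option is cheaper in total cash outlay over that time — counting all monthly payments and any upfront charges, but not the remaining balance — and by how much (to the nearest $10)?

Lender B by $770

Lender A: at 11.00% the monthly rate is 0.0091667, so the payment is 62,000 × 0.0091667 / (1 − 1.0091667^−48) = $1,602.42.
Lender B: monthly rate = 9.6%/12 = 0.0080000; payment = 62,000 × 0.0080000 / (1 − (1+0.0080000)^−48) = $1,560.60.
Over 48 months: Lender A costs 48 × $1,602.42 + $620.00 = $77,536.16; Lender B costs 48 × $1,560.60 + $1,860.00 = $76,768.80.
Lender B is cheaper by $77,536.16 − $76,768.80 = $767.36.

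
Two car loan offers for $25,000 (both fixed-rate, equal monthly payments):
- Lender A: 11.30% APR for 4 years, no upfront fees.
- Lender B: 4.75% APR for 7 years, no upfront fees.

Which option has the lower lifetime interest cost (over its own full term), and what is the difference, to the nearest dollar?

Lender B by $1,755

Lender A: monthly rate = 11.3%/12 = 0.0094167; payment = 25,000 × 0.0094167 / (1 − (1+0.0094167)^−48) = $649.79.
Total interest on Lender A = 48 × $649.79 − $25,000 = $6,189.92.
Lender B: monthly rate = 4.75%/12 = 0.0039583; payment = 25,000 × 0.0039583 / (1 − (1+0.0039583)^−84) = $350.42.
Total interest on Lender B = 84 × $350.42 − $25,000 = $4,435.28.
Lender B is lower by $1,754.64.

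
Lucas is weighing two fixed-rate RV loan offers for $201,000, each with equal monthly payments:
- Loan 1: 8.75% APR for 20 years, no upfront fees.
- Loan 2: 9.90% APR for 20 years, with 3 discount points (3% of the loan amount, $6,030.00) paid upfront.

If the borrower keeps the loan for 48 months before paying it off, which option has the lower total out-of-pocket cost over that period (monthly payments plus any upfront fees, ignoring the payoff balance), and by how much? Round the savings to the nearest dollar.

Loan 1 by $13,237

Loan 1: monthly rate = 8.75%/12 = 0.0072917; payment = 201,000 × 0.0072917 / (1 − (1+0.0072917)^−240) = $1,776.26.
Loan 2: at 9.90% the monthly rate is 0.0082500, so the payment is 201,000 × 0.0082500 / (1 − 1.0082500^−240) = $1,926.40.
Over 48 months: Loan 1 costs 48 × $1,776.26 = $85,260.48; Loan 2 costs 48 × $1,926.40 + $6,030.00 = $98,497.20.
Loan 1 is cheaper by $98,497.20 − $85,260.48 = $13,236.72.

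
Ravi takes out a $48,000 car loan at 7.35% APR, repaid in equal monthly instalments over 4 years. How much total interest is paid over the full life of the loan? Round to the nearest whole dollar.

$7,547

Monthly rate = 7.35%/12 = 0.0061250; payment = 48,000 × 0.0061250 / (1 − (1+0.0061250)^−48) = $1,157.23.
Total paid = 48 × $1,157.23 = $55,547.04; interest = $55,547.04 − $48,000 = $7,547.04.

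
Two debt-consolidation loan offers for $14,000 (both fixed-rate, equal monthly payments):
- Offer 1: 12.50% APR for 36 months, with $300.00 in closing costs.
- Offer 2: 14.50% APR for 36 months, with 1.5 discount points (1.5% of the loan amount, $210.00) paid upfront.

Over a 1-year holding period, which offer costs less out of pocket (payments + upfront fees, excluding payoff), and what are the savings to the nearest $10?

Offer 1: at 12.50% the monthly rate is 0.0104167, so the payment is 14,000 × 0.0104167 / (1 − 1.0104167^−36) = $468.35.
Offer 2: monthly rate = 14.5%/12 = 0.0120833; payment = 14,000 × 0.0120833 / (1 − (1+0.0120833)^−36) = $481.89.
Over 12 months: Offer 1 costs 12 × $468.35 + $300.00 = $5,920.20; Offer 2 costs 12 × $481.89 + $210.00 = $5,992.68.
Offer 1 is cheaper by $5,992.68 − $5,920.20 = $72.48.

Offer 1 by $70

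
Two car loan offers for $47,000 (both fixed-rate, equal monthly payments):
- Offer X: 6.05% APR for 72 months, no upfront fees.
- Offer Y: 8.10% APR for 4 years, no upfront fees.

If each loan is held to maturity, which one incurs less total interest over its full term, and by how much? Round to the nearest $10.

Offer Y by $980

Offer X: monthly rate = 6.05%/12 = 0.0050417; payment = 47,000 × 0.0050417 / (1 − (1+0.0050417)^−72) = $780.04.
Total interest on Offer X = 72 × $780.04 − $47,000 = $9,162.88.
Offer Y: monthly rate = 8.1%/12 = 0.0067500; payment = 47,000 × 0.0067500 / (1 − (1+0.0067500)^−48) = $1,149.61.
Total interest on Offer Y = 48 × $1,149.61 − $47,000 = $8,181.28.
Offer Y is lower by $981.60.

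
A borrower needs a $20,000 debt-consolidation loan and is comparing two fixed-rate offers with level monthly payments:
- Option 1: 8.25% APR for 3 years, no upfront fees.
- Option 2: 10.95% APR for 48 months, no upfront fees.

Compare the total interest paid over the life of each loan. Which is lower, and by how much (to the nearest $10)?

Option 1 by $2,140

Option 1: monthly rate = 8.25%/12 = 0.0068750; payment = 20,000 × 0.0068750 / (1 − (1+0.0068750)^−36) = $629.04.
Total interest on Option 1 = 36 × $629.04 − $20,000 = $2,645.44.
Option 2: monthly rate = 10.95%/12 = 0.0091250; payment = 20,000 × 0.0091250 / (1 − (1+0.0091250)^−48) = $516.42.
Total interest on Option 2 = 48 × $516.42 − $20,000 = $4,788.16.
Option 1 is lower by $2,142.72.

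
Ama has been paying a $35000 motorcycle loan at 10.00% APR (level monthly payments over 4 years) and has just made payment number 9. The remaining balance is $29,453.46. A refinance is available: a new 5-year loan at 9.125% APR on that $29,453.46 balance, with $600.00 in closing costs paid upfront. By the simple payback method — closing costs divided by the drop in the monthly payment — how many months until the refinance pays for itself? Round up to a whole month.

3 months

Current payment = 35,000 × 10%/12 / (1 − (1+0.0083333)^−48) = $887.69.
Refinanced payment = 29,453.46 × 0.0076042 / (1 − (1+0.0076042)^−60) = $613.19.
Monthly savings = $887.69 − $613.19 = $274.50.
Break-even = $600.00 / $274.50 = 2.19 → 3 months.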